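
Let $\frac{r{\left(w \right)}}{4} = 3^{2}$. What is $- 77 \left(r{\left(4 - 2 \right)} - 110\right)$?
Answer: $5698$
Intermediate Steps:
$r{\left(w \right)} = 36$ ($r{\left(w \right)} = 4 \cdot 3^{2} = 4 \cdot 9 = 36$)
$- 77 \left(r{\left(4 - 2 \right)} - 110\right) = - 77 \left(36 - 110\right) = - 77 \left(-74\right) = \left(-1\right) \left(-5698\right) = 5698$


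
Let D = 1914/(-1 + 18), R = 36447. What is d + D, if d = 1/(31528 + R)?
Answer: 130104167/1155575 ≈ 112.59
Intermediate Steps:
d = 1/67975 (d = 1/(31528 + 36447) = 1/67975 ≈ 1.4711e-5)
D = 1914/17 ≈ 112.59
d + D = 1/67975 + 1914/17 = 130104167/1155575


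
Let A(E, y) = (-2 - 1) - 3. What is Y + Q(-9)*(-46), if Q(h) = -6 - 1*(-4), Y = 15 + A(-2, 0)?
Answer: 101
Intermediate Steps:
A(E, y) = -6 (A(E, y) = -3 - 3 = -6)
Y = 9 (Y = 15 - 6 = 9)
Q(h) = -2 (Q(h) = -6 + 4 = -2)
Y + Q(-9)*(-46) = 9 - 2*(-46) = 9 + 92 = 101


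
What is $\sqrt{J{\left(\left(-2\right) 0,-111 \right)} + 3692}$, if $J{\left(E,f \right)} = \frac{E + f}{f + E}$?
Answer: $\sqrt{3693} \approx 60.77$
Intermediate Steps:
$J{\left(E,f \right)} = 1$ ($J{\left(E,f \right)} = \frac{E + f}{E + f} = 1$)
$\sqrt{J{\left(\left(-2\right) 0,-111 \right)} + 3692} = \sqrt{1 + 3692} = \sqrt{3693}$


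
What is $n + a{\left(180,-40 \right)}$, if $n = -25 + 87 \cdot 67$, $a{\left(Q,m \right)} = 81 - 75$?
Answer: $5810$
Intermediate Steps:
$a{\left(Q,m \right)} = 6$ ($a{\left(Q,m \right)} = 81 - 75 = 6$)
$n = 5804$ ($n = -25 + 5829 = 5804$)
$n + a{\left(180,-40 \right)} = 5804 + 6 = 5810$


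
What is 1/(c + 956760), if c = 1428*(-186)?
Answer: 1/691152 ≈ 1.4469e-6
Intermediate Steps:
c = -265608
1/(c + 956760) = 1/(-265608 + 956760) = 1/691152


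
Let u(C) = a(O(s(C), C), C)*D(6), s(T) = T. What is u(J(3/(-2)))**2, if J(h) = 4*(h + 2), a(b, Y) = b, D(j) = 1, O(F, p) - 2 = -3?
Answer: 1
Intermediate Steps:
O(F, p) = -1 (O(F, p) = 2 - 3 = -1)
J(h) = 8 + 4*h (J(h) = 4*(2 + h) = 8 + 4*h)
u(C) = -1 (u(C) = -1*1 = -1)
u(J(3/(-2)))**2 = (-1)**2 = 1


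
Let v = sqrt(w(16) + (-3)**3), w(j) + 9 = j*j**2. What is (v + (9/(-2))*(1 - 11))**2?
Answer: 6085 + 180*sqrt(1015) ≈ 11820.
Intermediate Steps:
w(j) = -9 + j**3 (w(j) = -9 + j*j**2 = -9 + j**3)
v = 2*sqrt(1015) (v = sqrt((-9 + 16**3) + (-3)**3) = sqrt((-9 + 4096) - 27) = sqrt(4087 - 27) = sqrt(4060) = 2*sqrt(1015) ≈ 63.718)
(v + (9/(-2))*(1 - 11))**2 = (2*sqrt(1015) + (9/(-2))*(1 - 11))**2 = (2*sqrt(1015) + (9*(-1/2))*(-10))**2 = (2*sqrt(1015) - 9/2*(-10))**2 = (2*sqrt(1015) + 45)**2 = (45 + 2*sqrt(1015))**2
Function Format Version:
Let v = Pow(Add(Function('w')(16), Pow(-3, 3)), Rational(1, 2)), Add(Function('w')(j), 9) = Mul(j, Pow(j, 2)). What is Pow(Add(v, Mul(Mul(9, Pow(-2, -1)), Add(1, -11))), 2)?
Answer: Add(6085, Mul(180, Pow(1015, Rational(1, 2)))) ≈ 11820.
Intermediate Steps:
Function('w')(j) = Add(-9, Pow(j, 3)) (Function('w')(j) = Add(-9, Mul(j, Pow(j, 2))) = Add(-9, Pow(j, 3)))
v = Mul(2, Pow(1015, Rational(1, 2))) (v = Pow(Add(Add(-9, Pow(16, 3)), Pow(-3, 3)), Rational(1, 2)) = Pow(Add(Add(-9, 4096), -27), Rational(1, 2)) = Pow(Add(4087, -27), Rational(1, 2)) = Pow(4060, Rational(1, 2)) = Mul(2, Pow(1015, Rational(1, 2))) ≈ 63.718)
Pow(Add(v, Mul(Mul(9, Pow(-2, -1)), Add(1, -11))), 2) = Pow(Add(Mul(2, Pow(1015, Rational(1, 2))), Mul(Mul(9, Pow(-2, -1)), Add(1, -11))), 2) = Pow(Add(Mul(2, Pow(1015, Rational(1, 2))), Mul(Mul(9, Rational(-1, 2)), -10)), 2) = Pow(Add(Mul(2, Pow(1015, Rational(1, 2))), Mul(Rational(-9, 2), -10)), 2) = Pow(Add(Mul(2, Pow(1015, Rational(1, 2))), 45), 2) = Pow(Add(45, Mul(2, Pow(1015, Rational(1, 2)))), 2)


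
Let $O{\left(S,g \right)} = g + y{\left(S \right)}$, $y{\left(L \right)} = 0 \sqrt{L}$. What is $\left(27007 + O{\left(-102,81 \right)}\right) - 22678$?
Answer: $4410$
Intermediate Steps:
$y{\left(L \right)} = 0$
$O{\left(S,g \right)} = g$ ($O{\left(S,g \right)} = g + 0 = g$)
$\left(27007 + O{\left(-102,81 \right)}\right) - 22678 = \left(27007 + 81\right) - 22678 = 27088 - 22678 = 4410$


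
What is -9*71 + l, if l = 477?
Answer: -162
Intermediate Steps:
-9*71 + l = -9*71 + 477 = -639 + 477 = -162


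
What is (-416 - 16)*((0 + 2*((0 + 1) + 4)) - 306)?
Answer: 127872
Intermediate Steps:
(-416 - 16)*((0 + 2*((0 + 1) + 4)) - 306) = -432*((0 + 2*(1 + 4)) - 306) = -432*((0 + 2*5) - 306) = -432*((0 + 10) - 306) = -432*(10 - 306) = -432*(-296) = 127872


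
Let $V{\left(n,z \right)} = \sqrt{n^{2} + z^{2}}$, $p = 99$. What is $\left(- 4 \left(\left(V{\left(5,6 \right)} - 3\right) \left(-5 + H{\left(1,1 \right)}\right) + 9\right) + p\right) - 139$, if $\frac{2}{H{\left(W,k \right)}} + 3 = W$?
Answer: $-148 + 24 \sqrt{61} \approx 39.446$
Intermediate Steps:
$H{\left(W,k \right)} = \frac{2}{-3 + W}$
$\left(- 4 \left(\left(V{\left(5,6 \right)} - 3\right) \left(-5 + H{\left(1,1 \right)}\right) + 9\right) + p\right) - 139 = \left(- 4 \left(\left(\sqrt{5^{2} + 6^{2}} - 3\right) \left(-5 + \frac{2}{-3 + 1}\right) + 9\right) + 99\right) - 139 = \left(- 4 \left(\left(\sqrt{25 + 36} - 3\right) \left(-5 + \frac{2}{-2}\right) + 9\right) + 99\right) - 139 = \left(- 4 \left(\left(\sqrt{61} - 3\right) \left(-5 + 2 \left(- \frac{1}{2}\right)\right) + 9\right) + 99\right) - 139 = \left(- 4 \left(\left(-3 + \sqrt{61}\right) \left(-5 - 1\right) + 9\right) + 99\right) - 139 = \left(- 4 \left(\left(-3 + \sqrt{61}\right) \left(-6\right) + 9\right) + 99\right) - 139 = \left(- 4 \left(\left(18 - 6 \sqrt{61}\right) + 9\right) + 99\right) - 139 = \left(- 4 \left(27 - 6 \sqrt{61}\right) + 99\right) - 139 = \left(\left(-108 + 24 \sqrt{61}\right) + 99\right) - 139 = \left(-9 + 24 \sqrt{61}\right) - 139 = -148 + 24 \sqrt{61}$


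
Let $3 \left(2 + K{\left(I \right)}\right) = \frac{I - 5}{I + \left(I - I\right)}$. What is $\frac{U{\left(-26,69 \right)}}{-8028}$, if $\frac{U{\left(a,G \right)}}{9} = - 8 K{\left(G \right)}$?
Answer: $- \frac{700}{46161} \approx -0.015164$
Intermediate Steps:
$K{\left(I \right)} = -2 + \frac{-5 + I}{3 I}$ ($K{\left(I \right)} = -2 + \frac{\left(I - 5\right) \frac{1}{I + \left(I - I\right)}}{3} = -2 + \frac{\left(-5 + I\right) \frac{1}{I + 0}}{3} = -2 + \frac{\left(-5 + I\right) \frac{1}{I}}{3} = -2 + \frac{\frac{1}{I} \left(-5 + I\right)}{3} = -2 + \frac{-5 + I}{3 I}$)
$U{\left(a,G \right)} = - \frac{120 \left(-1 - G\right)}{G}$ ($U{\left(a,G \right)} = 9 \left(- 8 \frac{5 \left(-1 - G\right)}{3 G}\right) = 9 \left(- \frac{40 \left(-1 - G\right)}{3 G}\right) = - \frac{120 \left(-1 - G\right)}{G}$)
$\frac{U{\left(-26,69 \right)}}{-8028} = \frac{120 + \frac{120}{69}}{-8028} = \left(120 + 120 \cdot \frac{1}{69}\right) \left(- \frac{1}{8028}\right) = \left(120 + \frac{40}{23}\right) \left(- \frac{1}{8028}\right) = \frac{2800}{23} \left(- \frac{1}{8028}\right) = - \frac{700}{46161}$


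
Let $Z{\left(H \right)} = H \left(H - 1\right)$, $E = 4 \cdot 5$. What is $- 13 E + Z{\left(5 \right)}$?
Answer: $-240$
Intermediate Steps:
$E = 20$
$Z{\left(H \right)} = H \left(-1 + H\right)$
$- 13 E + Z{\left(5 \right)} = \left(-13\right) 20 + 5 \left(-1 + 5\right) = -260 + 5 \cdot 4 = -260 + 20 = -240$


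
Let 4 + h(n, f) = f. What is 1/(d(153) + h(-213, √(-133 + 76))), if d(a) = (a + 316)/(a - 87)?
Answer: 13530/290317 - 4356*I*√57/290317 ≈ 0.046604 - 0.11328*I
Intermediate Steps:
h(n, f) = -4 + f
d(a) = (316 + a)/(-87 + a)
1/(d(153) + h(-213, √(-133 + 76))) = 1/((316 + 153)/(-87 + 153) + (-4 + √(-133 + 76))) = 1/(469/66 + (-4 + √(-57))) = 1/((1/66)*469 + (-4 + I*√57)) = 1/(469/66 + (-4 + I*√57)) = 1/(205/66 + I*√57)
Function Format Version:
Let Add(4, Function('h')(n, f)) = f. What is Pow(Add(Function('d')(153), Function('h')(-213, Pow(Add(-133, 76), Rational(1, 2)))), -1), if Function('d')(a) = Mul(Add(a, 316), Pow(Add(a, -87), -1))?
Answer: Add(Rational(13530, 290317), Mul(Rational(-4356, 290317), I, Pow(57, Rational(1, 2)))) ≈ Add(0.046604, Mul(-0.11328, I))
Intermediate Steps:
Function('h')(n, f) = Add(-4, f)
Function('d')(a) = Mul(Pow(Add(-87, a), -1), Add(316, a)) (Function('d')(a) = Mul(Add(316, a), Pow(Add(-87, a), -1)) = Mul(Pow(Add(-87, a), -1), Add(316, a)))
Pow(Add(Function('d')(153), Function('h')(-213, Pow(Add(-133, 76), Rational(1, 2)))), -1) = Pow(Add(Mul(Pow(Add(-87, 153), -1), Add(316, 153)), Add(-4, Pow(Add(-133, 76), Rational(1, 2)))), -1) = Pow(Add(Mul(Pow(66, -1), 469), Add(-4, Pow(-57, Rational(1, 2)))), -1) = Pow(Add(Mul(Rational(1, 66), 469), Add(-4, Mul(I, Pow(57, Rational(1, 2))))), -1) = Pow(Add(Rational(469, 66), Add(-4, Mul(I, Pow(57, Rational(1, 2))))), -1) = Pow(Add(Rational(205, 66), Mul(I, Pow(57, Rational(1, 2)))), -1)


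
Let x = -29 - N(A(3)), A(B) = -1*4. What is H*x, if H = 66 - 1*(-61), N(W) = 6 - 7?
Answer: -3556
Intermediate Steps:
A(B) = -4
N(W) = -1
H = 127 (H = 66 + 61 = 127)
x = -28 (x = -29 - 1*(-1) = -29 + 1 = -28)
H*x = 127*(-28) = -3556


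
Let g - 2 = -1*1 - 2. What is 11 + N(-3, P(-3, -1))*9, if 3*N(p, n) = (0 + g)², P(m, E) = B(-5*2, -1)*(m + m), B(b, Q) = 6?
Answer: 14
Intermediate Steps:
g = -1 (g = 2 + (-1*1 - 2) = 2 + (-1 - 2) = 2 - 3 = -1)
P(m, E) = 12*m (P(m, E) = 6*(m + m) = 6*(2*m) = 12*m)
N(p, n) = ⅓ (N(p, n) = (0 - 1)²/3 = (⅓)*(-1)² = (⅓)*1 = ⅓)
11 + N(-3, P(-3, -1))*9 = 11 + (⅓)*9 = 11 + 3 = 14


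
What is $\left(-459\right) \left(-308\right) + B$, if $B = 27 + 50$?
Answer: $141449$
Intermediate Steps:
$B = 77$
$\left(-459\right) \left(-308\right) + B = \left(-459\right) \left(-308\right) + 77 = 141372 + 77 = 141449$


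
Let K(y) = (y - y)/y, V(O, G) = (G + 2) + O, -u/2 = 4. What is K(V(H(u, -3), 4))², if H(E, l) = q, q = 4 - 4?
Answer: 0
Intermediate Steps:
q = 0
u = -8 (u = -2*4 = -8)
H(E, l) = 0
V(O, G) = 2 + G + O (V(O, G) = (2 + G) + O = 2 + G + O)
K(y) = 0 (K(y) = 0/y = 0)
K(V(H(u, -3), 4))² = 0² = 0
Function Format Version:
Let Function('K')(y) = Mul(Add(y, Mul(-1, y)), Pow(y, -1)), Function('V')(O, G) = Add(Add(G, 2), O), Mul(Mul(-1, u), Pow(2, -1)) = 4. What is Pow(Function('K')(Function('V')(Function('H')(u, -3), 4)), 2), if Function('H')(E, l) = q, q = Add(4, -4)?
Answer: 0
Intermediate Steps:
q = 0
u = -8 (u = Mul(-2, 4) = -8)
Function('H')(E, l) = 0
Function('V')(O, G) = Add(2, G, O) (Function('V')(O, G) = Add(Add(2, G), O) = Add(2, G, O))
Function('K')(y) = 0 (Function('K')(y) = Mul(0, Pow(y, -1)) = 0)
Pow(Function('K')(Function('V')(Function('H')(u, -3), 4)), 2) = Pow(0, 2) = 0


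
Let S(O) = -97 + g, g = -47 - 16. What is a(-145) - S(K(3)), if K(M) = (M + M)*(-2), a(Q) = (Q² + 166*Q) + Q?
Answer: -3030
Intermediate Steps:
a(Q) = Q² + 167*Q
g = -63
K(M) = -4*M (K(M) = (2*M)*(-2) = -4*M)
S(O) = -160 (S(O) = -97 - 63 = -160)
a(-145) - S(K(3)) = -145*(167 - 145) - 1*(-160) = -145*22 + 160 = -3190 + 160 = -3030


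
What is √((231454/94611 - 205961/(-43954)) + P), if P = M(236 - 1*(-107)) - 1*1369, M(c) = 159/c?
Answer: I*√56527441784410805957063238/203768062806 ≈ 36.897*I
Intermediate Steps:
P = -469408/343 (P = 159/(236 - 1*(-107)) - 1*1369 = 159/(236 + 107) - 1369 = 159/343 - 1369 = -469408/343 ≈ -1368.5)
√((231454/94611 - 205961/(-43954)) + P) = √((231454/94611 - 205961/(-43954)) - 469408/343) = √((231454*(1/94611) - 205961*(-1/43954)) - 469408/343) = √((231454/94611 + 205961/43954) - 469408/343) = √(29659505287/4158531894 - 469408/343) = √(-1941874928985311/1426376439642) = I*√56527441784410805957063238/203768062806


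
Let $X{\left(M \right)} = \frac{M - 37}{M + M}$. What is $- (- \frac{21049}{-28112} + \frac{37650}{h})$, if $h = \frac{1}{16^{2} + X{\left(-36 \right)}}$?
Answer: $- \frac{116583359521}{12048} \approx -9.6766 \cdot 10^{6}$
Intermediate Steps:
$X{\left(M \right)} = \frac{-37 + M}{2 M}$
$h = \frac{72}{18505}$ ($h = \frac{1}{16^{2} + \frac{-37 - 36}{2 \left(-36\right)}} = \frac{1}{256 + \frac{1}{2} \left(- \frac{1}{36}\right) \left(-73\right)} = \frac{1}{256 + \frac{73}{72}} = \frac{1}{\frac{18505}{72}} = \frac{72}{18505} \approx 0.0038908$)
$- (- \frac{21049}{-28112} + \frac{37650}{h}) = - (- \frac{21049}{-28112} + \frac{37650}{\frac{72}{18505}}) = - (\left(-21049\right) \left(- \frac{1}{28112}\right) + 37650 \cdot \frac{18505}{72}) = - (\frac{3007}{4016} + \frac{116118875}{12}) = \left(-1\right) \frac{116583359521}{12048} = - \frac{116583359521}{12048}$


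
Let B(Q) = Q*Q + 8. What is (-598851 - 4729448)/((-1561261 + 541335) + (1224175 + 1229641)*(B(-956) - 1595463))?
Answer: 5328299/1672323246430 ≈ 3.1862e-6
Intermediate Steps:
B(Q) = 8 + Q**2 (B(Q) = Q**2 + 8 = 8 + Q**2)
(-598851 - 4729448)/((-1561261 + 541335) + (1224175 + 1229641)*(B(-956) - 1595463)) = (-598851 - 4729448)/((-1561261 + 541335) + (1224175 + 1229641)*((8 + (-956)**2) - 1595463)) = -5328299/(-1019926 + 2453816*((8 + 913936) - 1595463)) = -5328299/(-1019926 + 2453816*(913944 - 1595463)) = -5328299/(-1019926 + 2453816*(-681519)) = -5328299/(-1019926 - 1672322226504) = -5328299/(-1672323246430) = -5328299*(-1/1672323246430) = 5328299/1672323246430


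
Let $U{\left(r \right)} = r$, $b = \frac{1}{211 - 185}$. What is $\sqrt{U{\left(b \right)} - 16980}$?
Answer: $\frac{i \sqrt{11478454}}{26} \approx 130.31 i$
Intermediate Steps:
$b = \frac{1}{26} \approx 0.038462$
$\sqrt{U{\left(b \right)} - 16980} = \sqrt{\frac{1}{26} - 16980} = \sqrt{- \frac{441479}{26}} = \frac{i \sqrt{11478454}}{26}$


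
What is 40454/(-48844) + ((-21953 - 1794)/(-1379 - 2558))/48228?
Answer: -1919997043069/2318546969196 ≈ -0.82810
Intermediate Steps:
40454/(-48844) + ((-21953 - 1794)/(-1379 - 2558))/48228 = 40454*(-1/48844) - 23747/(-3937)*(1/48228) = -20227/24422 - 23747*(-1/3937)*(1/48228) = -20227/24422 + (23747/3937)*(1/48228) = -20227/24422 + 23747/189873636 = -1919997043069/2318546969196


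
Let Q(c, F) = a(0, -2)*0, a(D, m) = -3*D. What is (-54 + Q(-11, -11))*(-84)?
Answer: 4536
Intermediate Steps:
Q(c, F) = 0 (Q(c, F) = -3*0*0 = 0*0 = 0)
(-54 + Q(-11, -11))*(-84) = (-54 + 0)*(-84) = -54*(-84) = 4536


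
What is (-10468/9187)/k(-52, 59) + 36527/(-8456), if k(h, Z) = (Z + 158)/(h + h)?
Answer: -1298237749/344034776 ≈ -3.7736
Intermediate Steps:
k(h, Z) = (158 + Z)/(2*h) (k(h, Z) = (158 + Z)/((2*h)) = (158 + Z)*(1/(2*h)) = (158 + Z)/(2*h))
(-10468/9187)/k(-52, 59) + 36527/(-8456) = (-10468/9187)/(((½)*(158 + 59)/(-52))) + 36527/(-8456) = (-10468*1/9187)/(((½)*(-1/52)*217)) + 36527*(-1/8456) = -10468/(9187*(-217/104)) - 36527/8456 = -10468/9187*(-104/217) - 36527/8456 = 1088672/1993579 - 36527/8456 = -1298237749/344034776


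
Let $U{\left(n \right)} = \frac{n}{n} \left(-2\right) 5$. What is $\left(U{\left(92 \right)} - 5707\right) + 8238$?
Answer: $2521$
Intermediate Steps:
$U{\left(n \right)} = -10$ ($U{\left(n \right)} = 1 \left(-2\right) 5 = \left(-2\right) 5 = -10$)
$\left(U{\left(92 \right)} - 5707\right) + 8238 = \left(-10 - 5707\right) + 8238 = -5717 + 8238 = 2521$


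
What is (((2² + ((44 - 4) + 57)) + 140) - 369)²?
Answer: 16384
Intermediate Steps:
(((2² + ((44 - 4) + 57)) + 140) - 369)² = (((4 + (40 + 57)) + 140) - 369)² = (((4 + 97) + 140) - 369)² = ((101 + 140) - 369)² = (241 - 369)² = (-128)² = 16384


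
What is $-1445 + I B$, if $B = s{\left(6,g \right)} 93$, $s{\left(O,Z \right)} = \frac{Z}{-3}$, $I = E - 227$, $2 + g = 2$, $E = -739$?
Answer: $-1445$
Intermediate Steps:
$g = 0$ ($g = -2 + 2 = 0$)
$I = -966$ ($I = -739 - 227 = -966$)
$s{\left(O,Z \right)} = - \frac{Z}{3}$ ($s{\left(O,Z \right)} = Z \left(- \frac{1}{3}\right) = - \frac{Z}{3}$)
$B = 0$ ($B = \left(- \frac{1}{3}\right) 0 \cdot 93 = 0 \cdot 93 = 0$)
$-1445 + I B = -1445 - 0 = -1445 + 0 = -1445$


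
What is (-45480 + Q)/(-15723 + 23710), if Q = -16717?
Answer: -62197/7987 ≈ -7.7873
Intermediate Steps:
(-45480 + Q)/(-15723 + 23710) = (-45480 - 16717)/(-15723 + 23710) = -62197/7987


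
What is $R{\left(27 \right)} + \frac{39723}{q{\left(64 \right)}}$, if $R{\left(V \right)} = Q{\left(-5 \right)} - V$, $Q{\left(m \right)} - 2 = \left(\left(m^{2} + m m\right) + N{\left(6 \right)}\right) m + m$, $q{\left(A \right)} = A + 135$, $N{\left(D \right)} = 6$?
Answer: $- \frac{21967}{199} \approx -110.39$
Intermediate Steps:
$q{\left(A \right)} = 135 + A$
$Q{\left(m \right)} = 2 + m + m \left(6 + 2 m^{2}\right)$ ($Q{\left(m \right)} = 2 + \left(\left(\left(m^{2} + m m\right) + 6\right) m + m\right) = 2 + \left(\left(\left(m^{2} + m^{2}\right) + 6\right) m + m\right) = 2 + \left(\left(2 m^{2} + 6\right) m + m\right) = 2 + \left(\left(6 + 2 m^{2}\right) m + m\right) = 2 + \left(m \left(6 + 2 m^{2}\right) + m\right) = 2 + \left(m + m \left(6 + 2 m^{2}\right)\right) = 2 + m + m \left(6 + 2 m^{2}\right)$)
$R{\left(V \right)} = -283 - V$ ($R{\left(V \right)} = \left(2 + 2 \left(-5\right)^{3} + 7 \left(-5\right)\right) - V = \left(2 + 2 \left(-125\right) - 35\right) - V = \left(2 - 250 - 35\right) - V = -283 - V$)
$R{\left(27 \right)} + \frac{39723}{q{\left(64 \right)}} = \left(-283 - 27\right) + \frac{39723}{135 + 64} = \left(-283 - 27\right) + \frac{39723}{199} = -310 + 39723 \cdot \frac{1}{199} = -310 + \frac{39723}{199} = - \frac{21967}{199}$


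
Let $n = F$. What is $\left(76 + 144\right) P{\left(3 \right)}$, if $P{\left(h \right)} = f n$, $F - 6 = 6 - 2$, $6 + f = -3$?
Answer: $-19800$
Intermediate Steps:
$f = -9$ ($f = -6 - 3 = -9$)
$F = 10$ ($F = 6 + \left(6 - 2\right) = 6 + 4 = 10$)
$n = 10$
$P{\left(h \right)} = -90$ ($P{\left(h \right)} = \left(-9\right) 10 = -90$)
$\left(76 + 144\right) P{\left(3 \right)} = \left(76 + 144\right) \left(-90\right) = 220 \left(-90\right) = -19800$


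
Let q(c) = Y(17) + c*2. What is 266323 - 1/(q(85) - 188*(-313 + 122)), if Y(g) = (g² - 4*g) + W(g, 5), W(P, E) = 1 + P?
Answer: 9672052390/36317 ≈ 2.6632e+5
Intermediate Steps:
Y(g) = 1 + g² - 3*g (Y(g) = (g² - 4*g) + (1 + g) = 1 + g² - 3*g)
q(c) = 239 + 2*c (q(c) = (1 + 17² - 3*17) + c*2 = (1 + 289 - 51) + 2*c = 239 + 2*c)
266323 - 1/(q(85) - 188*(-313 + 122)) = 266323 - 1/((239 + 2*85) - 188*(-313 + 122)) = 266323 - 1/((239 + 170) - 188*(-191)) = 266323 - 1/(409 + 35908) = 266323 - 1/36317 = 9672052390/36317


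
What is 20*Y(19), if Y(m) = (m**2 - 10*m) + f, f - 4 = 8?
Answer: 3660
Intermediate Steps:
f = 12 (f = 4 + 8 = 12)
Y(m) = 12 + m**2 - 10*m (Y(m) = (m**2 - 10*m) + 12 = 12 + m**2 - 10*m)
20*Y(19) = 20*(12 + 19**2 - 10*19) = 20*(12 + 361 - 190) = 20*183 = 3660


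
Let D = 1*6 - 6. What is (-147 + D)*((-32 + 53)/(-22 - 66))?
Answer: 3087/88 ≈ 35.080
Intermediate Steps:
D = 0 (D = 6 - 6 = 0)
(-147 + D)*((-32 + 53)/(-22 - 66)) = (-147 + 0)*((-32 + 53)/(-22 - 66)) = -3087/(-88) = -3087*(-1)/88 = -147*(-21/88) = 3087/88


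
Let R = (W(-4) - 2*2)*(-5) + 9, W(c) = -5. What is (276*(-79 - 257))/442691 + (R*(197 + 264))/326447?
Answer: -19253039238/144515148877 ≈ -0.13322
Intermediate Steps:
R = 54 (R = (-5 - 2*2)*(-5) + 9 = (-5 - 4)*(-5) + 9 = -9*(-5) + 9 = 45 + 9 = 54)
(276*(-79 - 257))/442691 + (R*(197 + 264))/326447 = (276*(-79 - 257))/442691 + (54*(197 + 264))/326447 = (276*(-336))*(1/442691) + (54*461)*(1/326447) = -92736*1/442691 + 24894*(1/326447) = -92736/442691 + 24894/326447 = -19253039238/144515148877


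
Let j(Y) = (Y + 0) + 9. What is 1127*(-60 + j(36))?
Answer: -16905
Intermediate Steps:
j(Y) = 9 + Y (j(Y) = Y + 9 = 9 + Y)
1127*(-60 + j(36)) = 1127*(-60 + (9 + 36)) = 1127*(-60 + 45) = 1127*(-15) = -16905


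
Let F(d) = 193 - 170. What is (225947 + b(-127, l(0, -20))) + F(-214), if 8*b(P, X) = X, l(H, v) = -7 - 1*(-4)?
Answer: 1807757/8 ≈ 2.2597e+5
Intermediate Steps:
l(H, v) = -3 (l(H, v) = -7 + 4 = -3)
b(P, X) = X/8
F(d) = 23
(225947 + b(-127, l(0, -20))) + F(-214) = (225947 + (⅛)*(-3)) + 23 = (225947 - 3/8) + 23 = 1807573/8 + 23 = 1807757/8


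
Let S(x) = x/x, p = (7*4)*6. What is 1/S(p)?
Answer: 1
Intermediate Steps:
p = 168 (p = 28*6 = 168)
S(x) = 1
1/S(p) = 1/1 = 1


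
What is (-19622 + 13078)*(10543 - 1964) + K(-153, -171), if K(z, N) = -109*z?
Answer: -56124299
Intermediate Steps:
(-19622 + 13078)*(10543 - 1964) + K(-153, -171) = (-19622 + 13078)*(10543 - 1964) - 109*(-153) = -6544*8579 + 16677 = -56140976 + 16677 = -56124299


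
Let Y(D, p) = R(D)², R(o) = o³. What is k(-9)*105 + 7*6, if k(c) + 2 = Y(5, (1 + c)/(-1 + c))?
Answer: 1640457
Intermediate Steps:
Y(D, p) = D⁶ (Y(D, p) = (D³)² = D⁶)
k(c) = 15623 (k(c) = -2 + 5⁶ = -2 + 15625 = 15623)
k(-9)*105 + 7*6 = 15623*105 + 7*6 = 1640415 + 42 = 1640457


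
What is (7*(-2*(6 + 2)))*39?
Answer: -4368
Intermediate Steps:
(7*(-2*(6 + 2)))*39 = (7*(-2*8))*39 = (7*(-16))*39 = -112*39 = -4368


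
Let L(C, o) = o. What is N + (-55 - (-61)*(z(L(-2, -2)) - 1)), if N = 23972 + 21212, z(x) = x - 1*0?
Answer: 44946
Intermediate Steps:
z(x) = x (z(x) = x + 0 = x)
N = 45184
N + (-55 - (-61)*(z(L(-2, -2)) - 1)) = 45184 + (-55 - (-61)*(-2 - 1)) = 45184 + (-55 - (-61)*(-3)) = 45184 + (-55 - 61*3) = 45184 + (-55 - 183) = 45184 - 238 = 44946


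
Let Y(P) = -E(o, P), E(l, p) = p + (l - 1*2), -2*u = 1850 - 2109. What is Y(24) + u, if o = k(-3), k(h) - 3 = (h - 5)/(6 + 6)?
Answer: 631/6 ≈ 105.17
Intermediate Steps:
u = 259/2 (u = -(1850 - 2109)/2 = -½*(-259) = 259/2 ≈ 129.50)
k(h) = 31/12 + h/12 (k(h) = 3 + (h - 5)/(6 + 6) = 3 + (-5 + h)/12 = 3 + (-5 + h)*(1/12) = 3 + (-5/12 + h/12) = 31/12 + h/12)
o = 7/3 (o = 31/12 + (1/12)*(-3) = 31/12 - ¼ = 7/3 ≈ 2.3333)
E(l, p) = -2 + l + p (E(l, p) = p + (l - 2) = p + (-2 + l) = -2 + l + p)
Y(P) = -⅓ - P (Y(P) = -(-2 + 7/3 + P) = -(⅓ + P) = -⅓ - P)
Y(24) + u = (-⅓ - 1*24) + 259/2 = (-⅓ - 24) + 259/2 = -73/3 + 259/2 = 631/6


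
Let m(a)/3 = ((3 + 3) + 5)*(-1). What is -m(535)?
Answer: 33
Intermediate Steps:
m(a) = -33 (m(a) = 3*(((3 + 3) + 5)*(-1)) = 3*((6 + 5)*(-1)) = 3*(11*(-1)) = 3*(-11) = -33)
-m(535) = -1*(-33) = 33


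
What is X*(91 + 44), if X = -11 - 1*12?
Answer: -3105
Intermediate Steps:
X = -23 (X = -11 - 12 = -23)
X*(91 + 44) = -23*(91 + 44) = -23*135 = -3105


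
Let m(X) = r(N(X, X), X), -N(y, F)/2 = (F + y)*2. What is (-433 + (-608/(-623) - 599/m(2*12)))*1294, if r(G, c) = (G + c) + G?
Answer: -62449205401/112140 ≈ -5.5689e+5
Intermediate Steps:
N(y, F) = -4*F - 4*y (N(y, F) = -2*(F + y)*2 = -2*(2*F + 2*y) = -4*F - 4*y)
r(G, c) = c + 2*G
m(X) = -15*X (m(X) = X + 2*(-4*X - 4*X) = X + 2*(-8*X) = X - 16*X = -15*X)
(-433 + (-608/(-623) - 599/m(2*12)))*1294 = (-433 + (-608/(-623) - 599/((-30*12))))*1294 = (-433 + (-608*(-1/623) - 599/((-15*24))))*1294 = (-433 + (608/623 - 599/(-360)))*1294 = (-433 + (608/623 - 599*(-1/360)))*1294 = (-433 + (608/623 + 599/360))*1294 = (-433 + 592057/224280)*1294 = -96521183/224280*1294 = -62449205401/112140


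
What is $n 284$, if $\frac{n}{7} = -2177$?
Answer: $-4327876$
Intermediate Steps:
$n = -15239$ ($n = 7 \left(-2177\right) = -15239$)
$n 284 = \left(-15239\right) 284 = -4327876$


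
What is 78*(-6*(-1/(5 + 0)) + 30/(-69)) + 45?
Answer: 12039/115 ≈ 104.69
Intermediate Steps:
78*(-6*(-1/(5 + 0)) + 30/(-69)) + 45 = 78*(-6/(5*(-1)) + 30*(-1/69)) + 45 = 78*(-6/(-5) - 10/23) + 45 = 78*(-6*(-⅕) - 10/23) + 45 = 78*(6/5 - 10/23) + 45 = 78*(88/115) + 45 = 6864/115 + 45 = 12039/115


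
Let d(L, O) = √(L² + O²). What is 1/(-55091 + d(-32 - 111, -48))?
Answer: -55091/3034995528 - √22753/3034995528 ≈ -1.8202e-5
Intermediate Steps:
1/(-55091 + d(-32 - 111, -48)) = 1/(-55091 + √((-32 - 111)² + (-48)²)) = 1/(-55091 + √((-143)² + 2304)) = 1/(-55091 + √(20449 + 2304)) = 1/(-55091 + √22753)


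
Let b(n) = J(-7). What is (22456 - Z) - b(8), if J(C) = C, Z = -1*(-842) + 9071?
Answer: 12550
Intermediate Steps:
Z = 9913 (Z = 842 + 9071 = 9913)
b(n) = -7
(22456 - Z) - b(8) = (22456 - 1*9913) - 1*(-7) = (22456 - 9913) + 7 = 12543 + 7 = 12550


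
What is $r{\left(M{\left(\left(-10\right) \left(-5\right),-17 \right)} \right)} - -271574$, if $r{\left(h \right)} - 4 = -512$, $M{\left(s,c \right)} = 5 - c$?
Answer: $271066$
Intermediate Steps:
$r{\left(h \right)} = -508$ ($r{\left(h \right)} = 4 - 512 = -508$)
$r{\left(M{\left(\left(-10\right) \left(-5\right),-17 \right)} \right)} - -271574 = -508 - -271574 = -508 + 271574 = 271066$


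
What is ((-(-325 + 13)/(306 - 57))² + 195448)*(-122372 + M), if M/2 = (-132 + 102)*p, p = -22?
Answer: -162990718156576/6889 ≈ -2.3660e+10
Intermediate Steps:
M = 1320 (M = 2*((-132 + 102)*(-22)) = 2*(-30*(-22)) = 2*660 = 1320)
((-(-325 + 13)/(306 - 57))² + 195448)*(-122372 + M) = ((-(-325 + 13)/(306 - 57))² + 195448)*(-122372 + 1320) = ((-(-312)/249)² + 195448)*(-121052) = ((-1*(-104/83))² + 195448)*(-121052) = ((104/83)² + 195448)*(-121052) = (10816/6889 + 195448)*(-121052) = (1346452088/6889)*(-121052) = -162990718156576/6889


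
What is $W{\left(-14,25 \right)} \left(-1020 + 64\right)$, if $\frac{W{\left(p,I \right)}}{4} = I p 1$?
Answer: $1338400$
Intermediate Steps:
$W{\left(p,I \right)} = 4 I p$ ($W{\left(p,I \right)} = 4 I p 1 = 4 I p$)
$W{\left(-14,25 \right)} \left(-1020 + 64\right) = 4 \cdot 25 \left(-14\right) \left(-1020 + 64\right) = \left(-1400\right) \left(-956\right) = 1338400$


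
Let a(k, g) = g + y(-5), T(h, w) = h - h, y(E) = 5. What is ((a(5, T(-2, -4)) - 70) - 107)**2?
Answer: 29584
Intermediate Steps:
T(h, w) = 0
a(k, g) = 5 + g (a(k, g) = g + 5 = 5 + g)
((a(5, T(-2, -4)) - 70) - 107)**2 = (((5 + 0) - 70) - 107)**2 = ((5 - 70) - 107)**2 = (-65 - 107)**2 = (-172)**2 = 29584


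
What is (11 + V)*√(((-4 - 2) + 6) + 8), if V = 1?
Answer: 24*√2 ≈ 33.941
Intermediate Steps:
(11 + V)*√(((-4 - 2) + 6) + 8) = (11 + 1)*√(((-4 - 2) + 6) + 8) = 12*√((-6 + 6) + 8) = 12*√(0 + 8) = 12*√8 = 12*(2*√2) = 24*√2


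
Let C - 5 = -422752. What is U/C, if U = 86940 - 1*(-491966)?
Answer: -578906/422747 ≈ -1.3694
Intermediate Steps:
C = -422747 (C = 5 - 422752 = -422747)
U = 578906 (U = 86940 + 491966 = 578906)
U/C = 578906/(-422747) = 578906*(-1/422747) = -578906/422747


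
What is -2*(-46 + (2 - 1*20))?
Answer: 128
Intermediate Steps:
-2*(-46 + (2 - 1*20)) = -2*(-46 + (2 - 20)) = -2*(-46 - 18) = -2*(-64) = 128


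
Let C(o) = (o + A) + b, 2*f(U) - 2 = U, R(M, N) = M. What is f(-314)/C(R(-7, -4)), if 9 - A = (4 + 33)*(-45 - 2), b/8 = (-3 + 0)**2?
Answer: -156/1813 ≈ -0.086045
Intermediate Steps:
f(U) = 1 + U/2
b = 72 (b = 8*(-3 + 0)**2 = 8*(-3)**2 = 8*9 = 72)
A = 1748 (A = 9 - (4 + 33)*(-45 - 2) = 9 - 37*(-47) = 9 - 1*(-1739) = 9 + 1739 = 1748)
C(o) = 1820 + o (C(o) = (o + 1748) + 72 = (1748 + o) + 72 = 1820 + o)
f(-314)/C(R(-7, -4)) = (1 + (1/2)*(-314))/(1820 - 7) = (1 - 157)/1813 = -156*1/1813 = -156/1813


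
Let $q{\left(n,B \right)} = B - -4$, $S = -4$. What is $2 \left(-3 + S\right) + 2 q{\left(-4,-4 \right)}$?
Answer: $-14$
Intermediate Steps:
$q{\left(n,B \right)} = 4 + B$ ($q{\left(n,B \right)} = B + 4 = 4 + B$)
$2 \left(-3 + S\right) + 2 q{\left(-4,-4 \right)} = 2 \left(-3 - 4\right) + 2 \left(4 - 4\right) = 2 \left(-7\right) + 2 \cdot 0 = -14 + 0 = -14$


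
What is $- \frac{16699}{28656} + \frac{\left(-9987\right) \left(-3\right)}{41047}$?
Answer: $\frac{173118563}{1176242832} \approx 0.14718$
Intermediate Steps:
$- \frac{16699}{28656} + \frac{\left(-9987\right) \left(-3\right)}{41047} = \left(-16699\right) \frac{1}{28656} + 29961 \cdot \frac{1}{41047} = - \frac{16699}{28656} + \frac{29961}{41047} = \frac{173118563}{1176242832}$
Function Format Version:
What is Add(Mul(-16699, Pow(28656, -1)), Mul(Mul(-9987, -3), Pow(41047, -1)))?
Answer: Rational(173118563, 1176242832) ≈ 0.14718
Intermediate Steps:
Add(Mul(-16699, Pow(28656, -1)), Mul(Mul(-9987, -3), Pow(41047, -1))) = Add(Mul(-16699, Rational(1, 28656)), Mul(29961, Rational(1, 41047))) = Add(Rational(-16699, 28656), Rational(29961, 41047)) = Rational(173118563, 1176242832)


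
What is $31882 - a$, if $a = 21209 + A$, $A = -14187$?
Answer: $24860$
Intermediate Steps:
$a = 7022$ ($a = 21209 - 14187 = 7022$)
$31882 - a = 31882 - 7022 = 24860$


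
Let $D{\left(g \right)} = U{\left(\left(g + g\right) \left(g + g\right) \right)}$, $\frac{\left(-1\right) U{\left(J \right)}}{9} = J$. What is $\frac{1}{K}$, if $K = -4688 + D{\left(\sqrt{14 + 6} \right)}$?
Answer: $- \frac{1}{5408} \approx -0.00018491$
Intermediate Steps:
$U{\left(J \right)} = - 9 J$
$D{\left(g \right)} = - 36 g^{2}$ ($D{\left(g \right)} = - 9 \left(g + g\right) \left(g + g\right) = - 9 \cdot 2 g 2 g = - 9 \cdot 4 g^{2} = - 36 g^{2}$)
$K = -5408$ ($K = -4688 - 36 \left(\sqrt{14 + 6}\right)^{2} = -4688 - 36 \left(\sqrt{20}\right)^{2} = -4688 - 36 \left(2 \sqrt{5}\right)^{2} = -4688 - 720 = -5408$)
$\frac{1}{K} = \frac{1}{-5408} = - \frac{1}{5408}$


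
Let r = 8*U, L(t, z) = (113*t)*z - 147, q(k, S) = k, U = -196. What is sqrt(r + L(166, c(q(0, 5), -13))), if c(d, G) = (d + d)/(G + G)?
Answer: 7*I*sqrt(35) ≈ 41.413*I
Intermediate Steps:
c(d, G) = d/G (c(d, G) = (2*d)/((2*G)) = (2*d)*(1/(2*G)) = d/G)
L(t, z) = -147 + 113*t*z (L(t, z) = 113*t*z - 147 = -147 + 113*t*z)
r = -1568 (r = 8*(-196) = -1568)
sqrt(r + L(166, c(q(0, 5), -13))) = sqrt(-1568 + (-147 + 113*166*(0/(-13)))) = sqrt(-1568 + (-147 + 113*166*(0*(-1/13)))) = sqrt(-1568 + (-147 + 113*166*0)) = sqrt(-1568 + (-147 + 0)) = sqrt(-1568 - 147) = sqrt(-1715) = 7*I*sqrt(35)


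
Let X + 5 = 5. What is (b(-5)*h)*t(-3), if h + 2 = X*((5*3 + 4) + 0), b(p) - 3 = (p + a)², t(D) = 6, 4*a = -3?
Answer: -1731/4 ≈ -432.75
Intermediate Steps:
a = -¾ (a = (¼)*(-3) = -¾ ≈ -0.75000)
X = 0 (X = -5 + 5 = 0)
b(p) = 3 + (-¾ + p)² (b(p) = 3 + (p - ¾)² = 3 + (-¾ + p)²)
h = -2 (h = -2 + 0*((5*3 + 4) + 0) = -2 + 0*((15 + 4) + 0) = -2 + 0*(19 + 0) = -2 + 0*19 = -2 + 0 = -2)
(b(-5)*h)*t(-3) = ((3 + (-3 + 4*(-5))²/16)*(-2))*6 = ((3 + (-3 - 20)²/16)*(-2))*6 = ((3 + (1/16)*(-23)²)*(-2))*6 = ((3 + (1/16)*529)*(-2))*6 = ((3 + 529/16)*(-2))*6 = ((577/16)*(-2))*6 = -577/8*6 = -1731/4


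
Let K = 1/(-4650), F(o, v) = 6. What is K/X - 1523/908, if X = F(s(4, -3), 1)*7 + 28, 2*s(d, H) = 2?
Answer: -30983588/18472125 ≈ -1.6773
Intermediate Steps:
s(d, H) = 1 (s(d, H) = (½)*2 = 1)
X = 70 (X = 6*7 + 28 = 42 + 28 = 70)
K = -1/4650 ≈ -0.00021505
K/X - 1523/908 = -1/4650/70 - 1523/908 = -1/4650*1/70 - 1523*1/908 = -1/325500 - 1523/908 = -30983588/18472125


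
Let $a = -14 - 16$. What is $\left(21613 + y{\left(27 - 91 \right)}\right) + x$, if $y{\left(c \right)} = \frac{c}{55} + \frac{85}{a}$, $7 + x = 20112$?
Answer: $\frac{13765621}{330} \approx 41714.0$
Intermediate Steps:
$x = 20105$ ($x = -7 + 20112 = 20105$)
$a = -30$
$y{\left(c \right)} = - \frac{17}{6} + \frac{c}{55}$ ($y{\left(c \right)} = \frac{c}{55} + \frac{85}{-30} = c \frac{1}{55} + 85 \left(- \frac{1}{30}\right) = \frac{c}{55} - \frac{17}{6} = - \frac{17}{6} + \frac{c}{55}$)
$\left(21613 + y{\left(27 - 91 \right)}\right) + x = \left(21613 - \left(\frac{17}{6} - \frac{27 - 91}{55}\right)\right) + 20105 = \left(21613 + \left(- \frac{17}{6} + \frac{1}{55} \left(-64\right)\right)\right) + 20105 = \left(21613 - \frac{1319}{330}\right) + 20105 = \frac{7130971}{330} + 20105 = \frac{13765621}{330}$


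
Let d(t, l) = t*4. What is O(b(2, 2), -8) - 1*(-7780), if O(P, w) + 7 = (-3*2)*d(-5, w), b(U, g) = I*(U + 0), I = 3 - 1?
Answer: 7893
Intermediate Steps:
I = 2
d(t, l) = 4*t
b(U, g) = 2*U (b(U, g) = 2*(U + 0) = 2*U)
O(P, w) = 113 (O(P, w) = -7 + (-3*2)*(4*(-5)) = -7 - 6*(-20) = -7 + 120 = 113)
O(b(2, 2), -8) - 1*(-7780) = 113 - 1*(-7780) = 113 + 7780 = 7893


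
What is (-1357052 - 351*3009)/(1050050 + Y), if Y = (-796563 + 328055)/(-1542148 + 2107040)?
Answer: -340800897053/148291094023 ≈ -2.2982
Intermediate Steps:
Y = -117127/141223 (Y = -468508/564892 = -468508*1/564892 = -117127/141223 ≈ -0.82938)
(-1357052 - 351*3009)/(1050050 + Y) = (-1357052 - 351*3009)/(1050050 - 117127/141223) = (-1357052 - 1056159)/(148291094023/141223) = -2413211*141223/148291094023 = -340800897053/148291094023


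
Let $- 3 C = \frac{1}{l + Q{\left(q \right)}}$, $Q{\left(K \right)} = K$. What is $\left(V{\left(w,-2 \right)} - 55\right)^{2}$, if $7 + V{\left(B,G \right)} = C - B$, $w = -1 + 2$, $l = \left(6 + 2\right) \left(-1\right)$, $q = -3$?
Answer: $\frac{4318084}{1089} \approx 3965.2$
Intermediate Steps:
$l = -8$ ($l = 8 \left(-1\right) = -8$)
$w = 1$
$C = \frac{1}{33}$ ($C = - \frac{1}{3 \left(-8 - 3\right)} = - \frac{1}{3 \left(-11\right)} = \left(- \frac{1}{3}\right) \left(- \frac{1}{11}\right) = \frac{1}{33} \approx 0.030303$)
$V{\left(B,G \right)} = - \frac{230}{33} - B$ ($V{\left(B,G \right)} = -7 - \left(- \frac{1}{33} + B\right) = - \frac{230}{33} - B$)
$\left(V{\left(w,-2 \right)} - 55\right)^{2} = \left(\left(- \frac{230}{33} - 1\right) - 55\right)^{2} = \left(- \frac{263}{33} - 55\right)^{2} = \left(- \frac{2078}{33}\right)^{2} = \frac{4318084}{1089}$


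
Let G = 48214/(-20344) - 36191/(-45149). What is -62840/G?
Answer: 28859623663520/720272091 ≈ 40068.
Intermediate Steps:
G = -720272091/459255628 (G = 48214*(-1/20344) - 36191*(-1/45149) = -24107/10172 + 36191/45149 = -720272091/459255628 ≈ -1.5683)
-62840/G = -62840/(-720272091/459255628) = -62840*(-459255628/720272091) = 28859623663520/720272091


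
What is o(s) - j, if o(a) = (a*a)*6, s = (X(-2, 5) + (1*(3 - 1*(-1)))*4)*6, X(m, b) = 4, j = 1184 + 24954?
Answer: 60262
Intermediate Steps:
j = 26138
s = 120 (s = (4 + (1*(3 - 1*(-1)))*4)*6 = (4 + (1*(3 + 1))*4)*6 = (4 + (1*4)*4)*6 = (4 + 4*4)*6 = (4 + 16)*6 = 20*6 = 120)
o(a) = 6*a² (o(a) = a²*6 = 6*a²)
o(s) - j = 6*120² - 1*26138 = 6*14400 - 26138 = 86400 - 26138 = 60262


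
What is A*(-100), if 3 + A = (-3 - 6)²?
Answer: -7800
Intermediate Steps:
A = 78 (A = -3 + (-3 - 6)² = -3 + (-9)² = -3 + 81 = 78)
A*(-100) = 78*(-100) = -7800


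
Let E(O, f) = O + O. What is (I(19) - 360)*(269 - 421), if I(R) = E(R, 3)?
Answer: 48944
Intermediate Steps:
E(O, f) = 2*O
I(R) = 2*R
(I(19) - 360)*(269 - 421) = (2*19 - 360)*(269 - 421) = (38 - 360)*(-152) = -322*(-152) = 48944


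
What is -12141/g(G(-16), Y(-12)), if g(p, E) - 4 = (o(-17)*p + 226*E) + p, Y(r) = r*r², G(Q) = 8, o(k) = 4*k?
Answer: 12141/391060 ≈ 0.031046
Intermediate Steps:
Y(r) = r³
g(p, E) = 4 - 67*p + 226*E (g(p, E) = 4 + (((4*(-17))*p + 226*E) + p) = 4 + ((-68*p + 226*E) + p) = 4 + (-67*p + 226*E) = 4 - 67*p + 226*E)
-12141/g(G(-16), Y(-12)) = -12141/(4 - 67*8 + 226*(-12)³) = -12141/(4 - 536 + 226*(-1728)) = -12141/(4 - 536 - 390528) = -12141/(-391060) = -12141*(-1/391060) = 12141/391060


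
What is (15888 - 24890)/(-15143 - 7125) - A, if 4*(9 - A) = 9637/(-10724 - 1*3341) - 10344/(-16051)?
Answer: -43263396936159/5027163890420 ≈ -8.6059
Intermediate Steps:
A = 8136458467/903029260 (A = 9 - (9637/(-10724 - 1*3341) - 10344/(-16051))/4 = 9 - (9637/(-10724 - 3341) - 10344*(-1/16051))/4 = 9 - (9637/(-14065) + 10344/16051)/4 = 9 - (9637*(-1/14065) + 10344/16051)/4 = 9 - (-9637/14065 + 10344/16051)/4 = 9 - ¼*(-9195127/225757315) = 9 + 9195127/903029260 = 8136458467/903029260 ≈ 9.0102)
(15888 - 24890)/(-15143 - 7125) - A = (15888 - 24890)/(-15143 - 7125) - 1*8136458467/903029260 = -9002/(-22268) - 8136458467/903029260 = -9002*(-1/22268) - 8136458467/903029260 = 4501/11134 - 8136458467/903029260 = -43263396936159/5027163890420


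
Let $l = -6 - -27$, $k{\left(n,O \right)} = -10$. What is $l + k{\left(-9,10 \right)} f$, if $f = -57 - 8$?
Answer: $671$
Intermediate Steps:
$f = -65$
$l = 21$ ($l = -6 + 27 = 21$)
$l + k{\left(-9,10 \right)} f = 21 - -650 = 21 + 650 = 671$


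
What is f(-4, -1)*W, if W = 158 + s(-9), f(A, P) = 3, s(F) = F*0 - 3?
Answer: 465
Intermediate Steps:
s(F) = -3 (s(F) = 0 - 3 = -3)
W = 155 (W = 158 - 3 = 155)
f(-4, -1)*W = 3*155 = 465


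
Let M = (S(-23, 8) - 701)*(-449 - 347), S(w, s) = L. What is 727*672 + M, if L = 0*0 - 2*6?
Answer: 1056092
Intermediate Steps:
L = -12 (L = 0 - 12 = -12)
S(w, s) = -12
M = 567548 (M = (-12 - 701)*(-449 - 347) = -713*(-796) = 567548)
727*672 + M = 727*672 + 567548 = 488544 + 567548 = 1056092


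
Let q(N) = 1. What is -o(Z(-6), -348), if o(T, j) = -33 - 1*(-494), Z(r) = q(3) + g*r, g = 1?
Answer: -461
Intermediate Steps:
Z(r) = 1 + r (Z(r) = 1 + 1*r = 1 + r)
o(T, j) = 461 (o(T, j) = -33 + 494 = 461)
-o(Z(-6), -348) = -1*461 = -461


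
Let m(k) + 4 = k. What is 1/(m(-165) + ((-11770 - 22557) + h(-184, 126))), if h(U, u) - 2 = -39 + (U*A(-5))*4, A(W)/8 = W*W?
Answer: -1/181733 ≈ -5.5026e-6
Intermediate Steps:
A(W) = 8*W**2 (A(W) = 8*(W*W) = 8*W**2)
m(k) = -4 + k
h(U, u) = -37 + 800*U (h(U, u) = 2 + (-39 + (U*(8*(-5)**2))*4) = 2 + (-39 + (U*(8*25))*4) = 2 + (-39 + (U*200)*4) = 2 + (-39 + (200*U)*4) = 2 + (-39 + 800*U) = -37 + 800*U)
1/(m(-165) + ((-11770 - 22557) + h(-184, 126))) = 1/((-4 - 165) + ((-11770 - 22557) + (-37 + 800*(-184)))) = 1/(-169 + (-34327 + (-37 - 147200))) = 1/(-169 + (-34327 - 147237)) = 1/(-169 - 181564) = 1/(-181733) = -1/181733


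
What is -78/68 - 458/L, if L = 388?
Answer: -3838/1649 ≈ -2.3275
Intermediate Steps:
-78/68 - 458/L = -78/68 - 458/388 = -78*1/68 - 458*1/388 = -39/34 - 229/194 = -3838/1649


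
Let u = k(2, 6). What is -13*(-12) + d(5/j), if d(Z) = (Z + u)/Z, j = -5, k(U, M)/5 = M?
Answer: 127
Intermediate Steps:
k(U, M) = 5*M
u = 30 (u = 5*6 = 30)
d(Z) = (30 + Z)/Z (d(Z) = (Z + 30)/Z = (30 + Z)/Z)
-13*(-12) + d(5/j) = -13*(-12) + (30 + 5/(-5))/((5/(-5))) = 156 + (30 + 5*(-⅕))/((5*(-⅕))) = 156 + (30 - 1)/(-1) = 156 - 1*29 = 156 - 29 = 127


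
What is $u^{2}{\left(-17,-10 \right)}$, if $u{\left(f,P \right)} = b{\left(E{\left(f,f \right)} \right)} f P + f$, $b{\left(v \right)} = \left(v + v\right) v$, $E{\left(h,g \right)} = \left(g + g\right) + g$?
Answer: $782027168329$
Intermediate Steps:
$E{\left(h,g \right)} = 3 g$ ($E{\left(h,g \right)} = 2 g + g = 3 g$)
$b{\left(v \right)} = 2 v^{2}$ ($b{\left(v \right)} = 2 v v = 2 v^{2}$)
$u{\left(f,P \right)} = f + 18 P f^{3}$ ($u{\left(f,P \right)} = 2 \left(3 f\right)^{2} f P + f = 2 \cdot 9 f^{2} f P + f = 18 f^{2} f P + f = 18 f^{3} P + f = 18 P f^{3} + f = f + 18 P f^{3}$)
$u^{2}{\left(-17,-10 \right)} = \left(-17 + 18 \left(-10\right) \left(-17\right)^{3}\right)^{2} = \left(-17 + 18 \left(-10\right) \left(-4913\right)\right)^{2} = \left(-17 + 884340\right)^{2} = 884323^{2} = 782027168329$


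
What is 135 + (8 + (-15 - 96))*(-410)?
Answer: 42365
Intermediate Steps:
135 + (8 + (-15 - 96))*(-410) = 135 + (8 - 111)*(-410) = 135 - 103*(-410) = 135 + 42230 = 42365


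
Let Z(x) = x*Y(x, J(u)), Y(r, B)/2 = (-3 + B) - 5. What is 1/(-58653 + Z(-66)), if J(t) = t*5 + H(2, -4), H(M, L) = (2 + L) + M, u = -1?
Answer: -1/56937 ≈ -1.7563e-5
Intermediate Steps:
H(M, L) = 2 + L + M
J(t) = 5*t (J(t) = t*5 + (2 - 4 + 2) = 5*t + 0 = 5*t)
Y(r, B) = -16 + 2*B (Y(r, B) = 2*((-3 + B) - 5) = 2*(-8 + B) = -16 + 2*B)
Z(x) = -26*x (Z(x) = x*(-16 + 2*(5*(-1))) = x*(-16 + 2*(-5)) = x*(-16 - 10) = x*(-26) = -26*x)
1/(-58653 + Z(-66)) = 1/(-58653 - 26*(-66)) = 1/(-58653 + 1716) = 1/(-56937) = -1/56937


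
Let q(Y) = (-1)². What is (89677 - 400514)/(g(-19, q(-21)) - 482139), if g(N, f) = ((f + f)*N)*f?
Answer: 310837/482177 ≈ 0.64465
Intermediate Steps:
q(Y) = 1
g(N, f) = 2*N*f² (g(N, f) = ((2*f)*N)*f = (2*N*f)*f = 2*N*f²)
(89677 - 400514)/(g(-19, q(-21)) - 482139) = (89677 - 400514)/(2*(-19)*1² - 482139) = -310837/(2*(-19)*1 - 482139) = -310837/(-38 - 482139) = -310837/(-482177) = -310837*(-1/482177) = 310837/482177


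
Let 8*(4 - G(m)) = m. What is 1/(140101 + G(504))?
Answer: 1/140042 ≈ 7.1407e-6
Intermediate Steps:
G(m) = 4 - m/8
1/(140101 + G(504)) = 1/(140101 + (4 - 1/8*504)) = 1/(140101 + (4 - 63)) = 1/(140101 - 59) = 1/140042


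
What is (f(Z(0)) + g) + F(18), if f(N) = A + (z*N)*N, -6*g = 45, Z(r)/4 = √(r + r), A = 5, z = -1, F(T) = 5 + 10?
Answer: 25/2 ≈ 12.500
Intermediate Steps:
F(T) = 15
Z(r) = 4*√2*√r (Z(r) = 4*√(r + r) = 4*√(2*r) = 4*(√2*√r) = 4*√2*√r)
g = -15/2 (g = -⅙*45 = -15/2 ≈ -7.5000)
f(N) = 5 - N² (f(N) = 5 + (-N)*N = 5 - N²)
(f(Z(0)) + g) + F(18) = ((5 - (4*√2*√0)²) - 15/2) + 15 = ((5 - (4*√2*0)²) - 15/2) + 15 = ((5 - 1*0²) - 15/2) + 15 = ((5 - 1*0) - 15/2) + 15 = ((5 + 0) - 15/2) + 15 = (5 - 15/2) + 15 = -5/2 + 15 = 25/2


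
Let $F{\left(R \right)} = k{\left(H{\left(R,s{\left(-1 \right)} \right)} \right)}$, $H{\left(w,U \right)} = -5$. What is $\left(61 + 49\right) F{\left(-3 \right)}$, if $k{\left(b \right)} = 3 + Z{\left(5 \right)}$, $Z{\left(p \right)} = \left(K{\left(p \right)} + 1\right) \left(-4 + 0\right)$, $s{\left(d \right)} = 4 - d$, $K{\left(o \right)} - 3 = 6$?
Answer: $-4070$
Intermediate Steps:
$K{\left(o \right)} = 9$ ($K{\left(o \right)} = 3 + 6 = 9$)
$Z{\left(p \right)} = -40$ ($Z{\left(p \right)} = \left(9 + 1\right) \left(-4 + 0\right) = 10 \left(-4\right) = -40$)
$k{\left(b \right)} = -37$ ($k{\left(b \right)} = 3 - 40 = -37$)
$F{\left(R \right)} = -37$
$\left(61 + 49\right) F{\left(-3 \right)} = \left(61 + 49\right) \left(-37\right) = 110 \left(-37\right) = -4070$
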